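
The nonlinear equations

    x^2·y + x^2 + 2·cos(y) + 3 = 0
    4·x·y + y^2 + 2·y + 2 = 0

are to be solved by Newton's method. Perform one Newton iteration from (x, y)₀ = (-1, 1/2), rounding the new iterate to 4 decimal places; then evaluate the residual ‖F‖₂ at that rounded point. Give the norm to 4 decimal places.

80.5578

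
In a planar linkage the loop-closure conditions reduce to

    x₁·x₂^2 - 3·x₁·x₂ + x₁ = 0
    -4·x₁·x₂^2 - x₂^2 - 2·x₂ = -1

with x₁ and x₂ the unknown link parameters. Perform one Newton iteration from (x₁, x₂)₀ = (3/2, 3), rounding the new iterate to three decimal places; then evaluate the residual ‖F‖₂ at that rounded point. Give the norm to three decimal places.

5.859

At (3/2, 3): F = (1.500, -68.000).
Jacobian J = [[x₂^2 - 3·x₂ + 1, 2·x₁·x₂ - 3·x₁], [-4·x₂^2, -8·x₁·x₂ - 2·x₂ - 2]].
At the point, J = [[1.000, 4.500], [-36.000, -44.000]] (det J = 118.000).
Solving J·Δ = −F gives Δ = (-2.034, 0.119).
Then the next iterate is (x₁, x₂)₁ = (-0.534, 3.119).
Re-evaluating at (-0.534, 3.119): F = (-0.73220, 5.81319), so ‖F‖₂ = 5.859.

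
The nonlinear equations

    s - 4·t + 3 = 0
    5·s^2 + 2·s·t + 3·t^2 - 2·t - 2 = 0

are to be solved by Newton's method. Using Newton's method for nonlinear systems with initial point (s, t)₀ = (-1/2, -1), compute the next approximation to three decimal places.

(-1.514, 0.372)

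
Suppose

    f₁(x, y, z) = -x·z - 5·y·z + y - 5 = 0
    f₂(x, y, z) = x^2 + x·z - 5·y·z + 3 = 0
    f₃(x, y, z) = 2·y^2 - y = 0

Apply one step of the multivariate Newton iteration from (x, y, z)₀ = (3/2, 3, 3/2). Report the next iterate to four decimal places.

(-0.2219, 1.6364, 0.5725)

At (3/2, 3, 3/2): F = (-26.7500, -15.0000, 15.0000).
Jacobian J = [[-z, -5·z + 1, -x - 5·y], [2·x + z, -5·z, x - 5·y], [0, 4·y - 1, 0]].
At the point, J = [[-1.5000, -6.5000, -16.5000], [4.5000, -7.5000, -13.5000], [0.0000, 11.0000, 0.0000]] (det J = -1039.5000).
Solving J·Δ = −F gives Δ = (-1.7219, -1.3636, -0.9275).
Then the next iterate is (x, y, z)₁ = (-0.2219, 1.6364, 0.5725).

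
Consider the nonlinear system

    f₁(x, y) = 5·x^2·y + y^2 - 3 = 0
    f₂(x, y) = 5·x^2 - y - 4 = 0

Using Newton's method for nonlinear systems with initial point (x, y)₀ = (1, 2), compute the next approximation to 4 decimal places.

At (1, 2): F = (11.0000, -1.0000).
Jacobian J = [[10·x·y, 5·x^2 + 2·y], [10·x, -1]].
At the point, J = [[20.0000, 9.0000], [10.0000, -1.0000]] (det J = -110.0000).
Solving J·Δ = −F gives Δ = (-0.0182, -1.1818).
Then the next iterate is (x, y)₁ = (0.9818, 0.8182).

(0.9818, 0.8182)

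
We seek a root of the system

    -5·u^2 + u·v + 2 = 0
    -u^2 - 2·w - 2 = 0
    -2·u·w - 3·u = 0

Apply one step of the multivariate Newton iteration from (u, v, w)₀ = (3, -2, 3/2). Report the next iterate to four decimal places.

At (3, -2, 3/2): F = (-49.0000, -14.0000, -18.0000).
Jacobian J = [[-10·u + v, u, 0], [-2·u, 0, -2], [-2·w - 3, 0, -2·u]].
At the point, J = [[-32.0000, 3.0000, 0.0000], [-6.0000, 0.0000, -2.0000], [-6.0000, 0.0000, -6.0000]] (det J = -72.0000).
Solving J·Δ = −F gives Δ = (-2.0000, -5.0000, -1.0000).
Then the next iterate is (u, v, w)₁ = (1.0000, -7.0000, 0.5000).

(1.0000, -7.0000, 0.5000)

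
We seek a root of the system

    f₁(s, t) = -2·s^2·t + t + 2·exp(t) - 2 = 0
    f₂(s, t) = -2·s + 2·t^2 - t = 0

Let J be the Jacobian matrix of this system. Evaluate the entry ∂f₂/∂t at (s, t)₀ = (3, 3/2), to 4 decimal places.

5.0000

∂f₂/∂t = 4·t - 1.
At (3, 3/2) this is 5.0000.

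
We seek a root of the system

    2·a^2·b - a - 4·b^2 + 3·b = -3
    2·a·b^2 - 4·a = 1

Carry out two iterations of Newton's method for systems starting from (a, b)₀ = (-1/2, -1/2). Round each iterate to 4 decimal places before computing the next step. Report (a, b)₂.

(-0.3035, -0.5941)

At (-1/2, -1/2): F = (0.7500, 0.7500).
Jacobian J = [[4·a·b - 1, 2·a^2 - 8·b + 3], [2·b^2 - 4, 4·a·b]].
At the point, J = [[0.0000, 7.5000], [-3.5000, 1.0000]] (det J = 26.2500).
Solving J·Δ = −F gives Δ = (0.1857, -0.1000).
Then the next iterate is (a, b)₁ = (-0.3143, -0.6000).
Round to (-0.3143, -0.6000) and repeat: F = (-0.044241, 0.030904), J = [[-0.245680, 7.997569], [-3.2800, 0.754320]].
Δ = (0.0108, 0.0059), so (a, b)₂ = (-0.3035, -0.5941).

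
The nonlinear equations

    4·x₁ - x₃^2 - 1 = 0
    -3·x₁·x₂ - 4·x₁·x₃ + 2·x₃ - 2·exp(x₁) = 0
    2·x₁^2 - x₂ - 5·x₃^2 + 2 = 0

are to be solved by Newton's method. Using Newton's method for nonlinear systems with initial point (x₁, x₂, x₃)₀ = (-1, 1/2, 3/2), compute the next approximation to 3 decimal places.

(0.118, 2.166, 0.574)

At (-1, 1/2, 3/2): F = (-7.250, 9.76424, -7.750).
Jacobian J = [[4, 0, -2·x₃], [-3·x₂ - 4·x₃ - 2·exp(x₁), -3·x₁, -4·x₁ + 2], [4·x₁, -1, -10·x₃]].
At the point, J = [[4.000, 0.000, -3.000], [-8.23576, 3.000, 6.000], [-4.000, -1.000, -15.000]] (det J = -216.70728).
Solving J·Δ = −F gives Δ = (1.118, 1.666, -0.926).
Then the next iterate is (x₁, x₂, x₃)₁ = (0.118, 2.166, 0.574).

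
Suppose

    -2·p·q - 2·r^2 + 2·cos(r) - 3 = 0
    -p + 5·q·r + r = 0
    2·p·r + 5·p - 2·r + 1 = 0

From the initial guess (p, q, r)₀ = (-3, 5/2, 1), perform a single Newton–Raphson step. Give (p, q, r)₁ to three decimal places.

(-0.758, 1.776, 0.212)

At (-3, 5/2, 1): F = (11.08060, 16.500, -22.000).
Jacobian J = [[-2·q, -2·p, -4·r - 2·sin(r)], [-1, 5·r, 5·q + 1], [2·r + 5, 0, 2·p - 2]].
At the point, J = [[-5.000, 6.000, -5.68294], [-1.000, 5.000, 13.500], [7.000, 0.000, -8.000]] (det J = 917.90297).
Solving J·Δ = −F gives Δ = (2.242, -0.724, -0.788).
Then the next iterate is (p, q, r)₁ = (-0.758, 1.776, 0.212).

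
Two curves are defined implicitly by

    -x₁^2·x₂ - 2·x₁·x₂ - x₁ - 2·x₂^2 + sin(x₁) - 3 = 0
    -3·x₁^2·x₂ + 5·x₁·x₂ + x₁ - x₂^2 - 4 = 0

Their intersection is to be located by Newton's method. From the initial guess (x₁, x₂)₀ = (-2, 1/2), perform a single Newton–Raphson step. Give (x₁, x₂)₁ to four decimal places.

At (-2, 1/2): F = (-2.409297, -17.2500).
Jacobian J = [[-2·x₁·x₂ - 2·x₂ + cos(x₁) - 1, -x₁^2 - 2·x₁ - 4·x₂], [-6·x₁·x₂ + 5·x₂ + 1, -3·x₁^2 + 5·x₁ - 2·x₂]].
At the point, J = [[-0.416147, -2.0000], [9.5000, -23.0000]] (det J = 28.571377).
Solving J·Δ = −F gives Δ = (-0.7320, -1.0523).
Then the next iterate is (x₁, x₂)₁ = (-2.7320, -0.5523).

(-2.7320, -0.5523)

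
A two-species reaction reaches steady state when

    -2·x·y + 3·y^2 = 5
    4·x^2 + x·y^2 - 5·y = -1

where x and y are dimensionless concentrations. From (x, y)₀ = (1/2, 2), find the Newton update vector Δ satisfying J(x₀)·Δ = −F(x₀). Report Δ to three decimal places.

(0.671, -0.211)

At (1/2, 2): F = (5.000, -6.000).
Jacobian J = [[-2·y, -2·x + 6·y], [8·x + y^2, 2·x·y - 5]].
At the point, J = [[-4.000, 11.000], [8.000, -3.000]] (det J = -76.000).
Solving J·Δ = −F gives Δ = (0.671, -0.211).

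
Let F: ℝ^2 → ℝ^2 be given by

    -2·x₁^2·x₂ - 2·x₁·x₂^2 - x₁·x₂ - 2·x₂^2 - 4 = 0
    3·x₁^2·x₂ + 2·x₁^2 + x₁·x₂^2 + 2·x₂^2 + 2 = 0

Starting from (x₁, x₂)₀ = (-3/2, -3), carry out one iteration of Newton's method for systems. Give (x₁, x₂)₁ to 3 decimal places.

(-1.290, -2.215)

At (-3/2, -3): F = (14.000, -9.250).
Jacobian J = [[-4·x₁·x₂ - 2·x₂^2 - x₂, -2·x₁^2 - 4·x₁·x₂ - x₁ - 4·x₂], [6·x₁·x₂ + 4·x₁ + x₂^2, 3·x₁^2 + 2·x₁·x₂ + 4·x₂]].
At the point, J = [[-33.000, -9.000], [30.000, 3.750]] (det J = 146.250).
Solving J·Δ = −F gives Δ = (0.210, 0.785).
Then the next iterate is (x₁, x₂)₁ = (-1.290, -2.215).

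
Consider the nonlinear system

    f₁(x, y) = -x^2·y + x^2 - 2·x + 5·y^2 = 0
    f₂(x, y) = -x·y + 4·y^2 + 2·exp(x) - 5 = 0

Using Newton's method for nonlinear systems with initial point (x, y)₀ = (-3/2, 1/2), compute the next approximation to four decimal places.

At (-3/2, 1/2): F = (5.3750, -2.803740).
Jacobian J = [[-2·x·y + 2·x - 2, -x^2 + 10·y], [-y + 2·exp(x), -x + 8·y]].
At the point, J = [[-3.5000, 2.7500], [-0.053740, 5.5000]] (det J = -19.102216).
Solving J·Δ = −F gives Δ = (1.9512, 0.5288).
Then the next iterate is (x, y)₁ = (0.4512, 1.0288).

(0.4512, 1.0288)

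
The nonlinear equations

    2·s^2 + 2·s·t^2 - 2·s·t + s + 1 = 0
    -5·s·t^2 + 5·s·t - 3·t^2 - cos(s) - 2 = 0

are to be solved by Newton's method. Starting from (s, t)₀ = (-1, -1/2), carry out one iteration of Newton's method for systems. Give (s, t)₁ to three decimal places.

(-0.815, -0.556)

At (-1, -1/2): F = (0.500, 0.45970).
Jacobian J = [[4·s + 2·t^2 - 2·t + 1, 4·s·t - 2·s], [-5·t^2 + 5·t + sin(s), -10·s·t + 5·s - 6·t]].
At the point, J = [[-1.500, 4.000], [-4.59147, -7.000]] (det J = 28.86588).
Solving J·Δ = −F gives Δ = (0.185, -0.056).
Then the next iterate is (s, t)₁ = (-0.815, -0.556).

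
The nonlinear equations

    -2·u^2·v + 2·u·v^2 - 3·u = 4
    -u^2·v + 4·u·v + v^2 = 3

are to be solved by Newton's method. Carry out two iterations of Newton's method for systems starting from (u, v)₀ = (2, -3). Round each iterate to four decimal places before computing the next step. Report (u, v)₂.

(-0.3601, -4.5948)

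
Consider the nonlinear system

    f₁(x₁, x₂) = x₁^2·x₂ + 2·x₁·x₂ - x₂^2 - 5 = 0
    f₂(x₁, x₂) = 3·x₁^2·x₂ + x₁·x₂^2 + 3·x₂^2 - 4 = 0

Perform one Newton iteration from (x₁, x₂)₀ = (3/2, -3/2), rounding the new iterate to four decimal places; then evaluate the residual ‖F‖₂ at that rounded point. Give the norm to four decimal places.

At (3/2, -3/2): F = (-15.1250, -4.0000).
Jacobian J = [[2·x₁·x₂ + 2·x₂, x₁^2 + 2·x₁ - 2·x₂], [6·x₁·x₂ + x₂^2, 3·x₁^2 + 2·x₁·x₂ + 6·x₂]].
At the point, J = [[-7.5000, 8.2500], [-11.2500, -6.7500]] (det J = 143.4375).
Solving J·Δ = −F gives Δ = (-0.9418, 0.9771).
Then the next iterate is (x₁, x₂)₁ = (0.5582, -0.5229).
Re-evaluating at (0.5582, -0.5229): F = (-6.020119, -3.515888), so ‖F‖₂ = 6.9716.

6.9716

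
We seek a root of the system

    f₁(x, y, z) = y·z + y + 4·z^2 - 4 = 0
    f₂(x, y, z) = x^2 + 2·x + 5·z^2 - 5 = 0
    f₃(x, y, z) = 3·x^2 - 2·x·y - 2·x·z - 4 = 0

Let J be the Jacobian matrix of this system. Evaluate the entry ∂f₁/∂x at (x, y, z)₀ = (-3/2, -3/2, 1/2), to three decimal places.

0.000

∂f₁/∂x = 0.
At (-3/2, -3/2, 1/2) this is 0.000.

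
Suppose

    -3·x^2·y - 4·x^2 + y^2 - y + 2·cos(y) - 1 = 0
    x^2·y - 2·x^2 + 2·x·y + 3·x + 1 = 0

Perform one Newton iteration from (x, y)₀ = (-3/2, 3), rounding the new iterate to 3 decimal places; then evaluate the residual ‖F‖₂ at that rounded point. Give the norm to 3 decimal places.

At (-3/2, 3): F = (-26.22998, -10.250).
Jacobian J = [[-6·x·y - 8·x, -3·x^2 + 2·y - 2·sin(y) - 1], [2·x·y - 4·x + 2·y + 3, x^2 + 2·x]].
At the point, J = [[39.000, -2.03224], [6.000, -0.750]] (det J = -17.05656).
Solving J·Δ = −F gives Δ = (-0.068, -14.210).
Then the next iterate is (x, y)₁ = (-1.568, -11.210).
Re-evaluating at (-1.568, -11.210): F = (209.14870, -1.02786), so ‖F‖₂ = 209.151.

209.151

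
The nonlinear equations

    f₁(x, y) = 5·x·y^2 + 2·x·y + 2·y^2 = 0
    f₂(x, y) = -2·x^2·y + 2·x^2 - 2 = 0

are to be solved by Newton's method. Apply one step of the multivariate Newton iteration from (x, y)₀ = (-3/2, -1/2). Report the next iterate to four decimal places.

At (-3/2, -1/2): F = (0.1250, 4.7500).
Jacobian J = [[5·y^2 + 2·y, 10·x·y + 2·x + 4·y], [-4·x·y + 4·x, -2·x^2]].
At the point, J = [[0.2500, 2.5000], [-9.0000, -4.5000]] (det J = 21.3750).
Solving J·Δ = −F gives Δ = (0.5819, -0.1082).
Then the next iterate is (x, y)₁ = (-0.9181, -0.6082).

(-0.9181, -0.6082)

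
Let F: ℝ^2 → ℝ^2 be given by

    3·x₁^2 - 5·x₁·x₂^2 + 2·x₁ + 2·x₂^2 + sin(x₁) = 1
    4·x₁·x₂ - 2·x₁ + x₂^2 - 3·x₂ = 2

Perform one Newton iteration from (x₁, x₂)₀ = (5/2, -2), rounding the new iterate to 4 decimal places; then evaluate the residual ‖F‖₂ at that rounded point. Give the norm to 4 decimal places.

3.6513

At (5/2, -2): F = (-18.651528, -17.0000).
Jacobian J = [[6·x₁ - 5·x₂^2 + cos(x₁) + 2, -10·x₁·x₂ + 4·x₂], [4·x₂ - 2, 4·x₁ + 2·x₂ - 3]].
At the point, J = [[-3.801144, 42.0000], [-10.0000, 3.0000]] (det J = 408.596569).
Solving J·Δ = −F gives Δ = (-1.6105, 0.2983).
Then the next iterate is (x₁, x₂)₁ = (0.8895, -1.7017).
Re-evaluating at (0.8895, -1.7017): F = (-3.158041, -1.832766), so ‖F‖₂ = 3.6513.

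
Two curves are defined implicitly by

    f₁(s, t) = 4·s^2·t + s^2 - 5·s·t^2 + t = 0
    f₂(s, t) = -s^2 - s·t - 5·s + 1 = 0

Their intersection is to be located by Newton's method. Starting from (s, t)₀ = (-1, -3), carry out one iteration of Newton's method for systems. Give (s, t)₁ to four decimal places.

(2.5217, -5.0000)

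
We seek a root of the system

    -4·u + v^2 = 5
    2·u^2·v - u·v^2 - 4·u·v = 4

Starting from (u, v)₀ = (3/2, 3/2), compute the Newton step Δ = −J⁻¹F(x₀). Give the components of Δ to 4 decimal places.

(-3.7414, -2.0718)

At (3/2, 3/2): F = (-8.7500, -9.6250).
Jacobian J = [[-4, 2·v], [4·u·v - v^2 - 4·v, 2·u^2 - 2·u·v - 4·u]].
At the point, J = [[-4.0000, 3.0000], [0.7500, -6.0000]] (det J = 21.7500).
Solving J·Δ = −F gives Δ = (-3.7414, -2.0718).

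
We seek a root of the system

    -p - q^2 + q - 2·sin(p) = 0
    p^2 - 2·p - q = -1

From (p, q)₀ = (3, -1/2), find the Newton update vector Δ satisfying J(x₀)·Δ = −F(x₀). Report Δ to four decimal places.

(-0.5532, 2.2872)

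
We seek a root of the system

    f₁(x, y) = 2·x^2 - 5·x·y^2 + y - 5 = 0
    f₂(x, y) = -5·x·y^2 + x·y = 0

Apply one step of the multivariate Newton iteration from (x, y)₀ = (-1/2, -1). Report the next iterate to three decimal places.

At (-1/2, -1): F = (-3.000, 3.000).
Jacobian J = [[4·x - 5·y^2, -10·x·y + 1], [-5·y^2 + y, -10·x·y + x]].
At the point, J = [[-7.000, -4.000], [-6.000, -5.500]] (det J = 14.500).
Solving J·Δ = −F gives Δ = (-1.966, 2.690).
Then the next iterate is (x, y)₁ = (-2.466, 1.690).

(-2.466, 1.690)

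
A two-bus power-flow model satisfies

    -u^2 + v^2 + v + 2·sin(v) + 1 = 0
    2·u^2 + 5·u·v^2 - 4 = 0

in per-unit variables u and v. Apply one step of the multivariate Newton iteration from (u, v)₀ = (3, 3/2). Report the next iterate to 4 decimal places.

At (3, 3/2): F = (-2.255010, 47.7500).
Jacobian J = [[-2·u, 2·v + 2·cos(v) + 1], [4·u + 5·v^2, 10·u·v]].
At the point, J = [[-6.0000, 4.141474], [23.2500, 45.0000]] (det J = -366.289280).
Solving J·Δ = −F gives Δ = (-0.8169, -0.6390).
Then the next iterate is (u, v)₁ = (2.1831, 0.8610).

(2.1831, 0.8610)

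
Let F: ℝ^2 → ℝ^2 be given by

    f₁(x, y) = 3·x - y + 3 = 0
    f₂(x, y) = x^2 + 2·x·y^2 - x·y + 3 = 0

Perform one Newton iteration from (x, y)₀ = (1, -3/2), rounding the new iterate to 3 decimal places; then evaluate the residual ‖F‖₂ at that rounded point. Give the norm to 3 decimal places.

66.297

At (1, -3/2): F = (7.500, 10.000).
Jacobian J = [[3, -1], [2·x + 2·y^2 - y, 4·x·y - x]].
At the point, J = [[3.000, -1.000], [8.000, -7.000]] (det J = -13.000).
Solving J·Δ = −F gives Δ = (-3.269, -2.308).
Then the next iterate is (x, y)₁ = (-2.269, -3.808).
Re-evaluating at (-2.269, -3.808): F = (0.001, -66.29691), so ‖F‖₂ = 66.297.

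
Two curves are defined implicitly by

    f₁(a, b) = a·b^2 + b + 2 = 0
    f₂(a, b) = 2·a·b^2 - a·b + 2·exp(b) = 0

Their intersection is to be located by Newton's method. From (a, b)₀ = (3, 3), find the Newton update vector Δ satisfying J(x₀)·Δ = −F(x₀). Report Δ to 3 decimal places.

(-1.936, -0.767)

At (3, 3): F = (32.000, 85.17107).
Jacobian J = [[b^2, 2·a·b + 1], [2·b^2 - b, 4·a·b - a + 2·exp(b)]].
At the point, J = [[9.000, 19.000], [15.000, 73.17107]] (det J = 373.53966).
Solving J·Δ = −F gives Δ = (-1.936, -0.767).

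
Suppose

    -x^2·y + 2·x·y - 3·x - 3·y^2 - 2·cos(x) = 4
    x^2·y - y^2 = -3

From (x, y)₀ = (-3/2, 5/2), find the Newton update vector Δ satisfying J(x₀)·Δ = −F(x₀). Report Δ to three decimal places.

At (-3/2, 5/2): F = (-31.51647, 2.375).
Jacobian J = [[-2·x·y + 2·y + 2·sin(x) - 3, -x^2 + 2·x - 6·y], [2·x·y, x^2 - 2·y]].
At the point, J = [[7.50501, -20.250], [-7.500, -2.750]] (det J = -172.51378).
Solving J·Δ = −F gives Δ = (0.781, -1.267).

(0.781, -1.267)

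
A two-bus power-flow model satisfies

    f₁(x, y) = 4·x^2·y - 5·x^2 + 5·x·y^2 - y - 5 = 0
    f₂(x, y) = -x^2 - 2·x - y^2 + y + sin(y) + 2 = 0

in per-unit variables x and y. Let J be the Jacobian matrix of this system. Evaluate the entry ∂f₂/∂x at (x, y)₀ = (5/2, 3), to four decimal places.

-7.0000

∂f₂/∂x = -2·x - 2.
At (5/2, 3) this is -7.0000.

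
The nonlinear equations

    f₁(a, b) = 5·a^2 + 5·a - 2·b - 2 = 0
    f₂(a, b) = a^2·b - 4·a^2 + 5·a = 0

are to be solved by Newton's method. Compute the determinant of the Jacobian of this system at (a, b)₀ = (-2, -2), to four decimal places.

-2.0000

J = [[10·a + 5, -2], [2·a·b - 8·a + 5, a^2]].
At the point, J = [[-15.0000, -2.0000], [29.0000, 4.0000]].
det J = -2.0000.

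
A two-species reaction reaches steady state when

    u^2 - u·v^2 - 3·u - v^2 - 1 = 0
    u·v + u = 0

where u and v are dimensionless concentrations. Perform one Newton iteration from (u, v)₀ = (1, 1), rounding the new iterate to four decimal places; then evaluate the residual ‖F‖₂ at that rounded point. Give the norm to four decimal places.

2.3049

At (1, 1): F = (-5.0000, 2.0000).
Jacobian J = [[2·u - v^2 - 3, -2·u·v - 2·v], [v + 1, u]].
At the point, J = [[-2.0000, -4.0000], [2.0000, 1.0000]] (det J = 6.0000).
Solving J·Δ = −F gives Δ = (-0.5000, -1.0000).
Then the next iterate is (u, v)₁ = (0.5000, 0.0000).
Re-evaluating at (0.5000, 0.0000): F = (-2.2500, 0.5000), so ‖F‖₂ = 2.3049.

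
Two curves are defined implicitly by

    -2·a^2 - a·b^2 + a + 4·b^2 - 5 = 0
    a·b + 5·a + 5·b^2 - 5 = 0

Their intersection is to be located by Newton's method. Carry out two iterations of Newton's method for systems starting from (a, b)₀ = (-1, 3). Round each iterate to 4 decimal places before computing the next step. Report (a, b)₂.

(-0.3301, 1.2854)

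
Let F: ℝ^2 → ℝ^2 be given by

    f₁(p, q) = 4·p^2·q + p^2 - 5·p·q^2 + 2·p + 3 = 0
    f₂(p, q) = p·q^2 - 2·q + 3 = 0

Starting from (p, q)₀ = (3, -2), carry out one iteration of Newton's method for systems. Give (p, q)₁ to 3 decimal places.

At (3, -2): F = (-114.000, 19.000).
Jacobian J = [[8·p·q + 2·p - 5·q^2 + 2, 4·p^2 - 10·p·q], [q^2, 2·p·q - 2]].
At the point, J = [[-60.000, 96.000], [4.000, -14.000]] (det J = 456.000).
Solving J·Δ = −F gives Δ = (0.500, 1.500).
Then the next iterate is (p, q)₁ = (3.500, -0.500).

(3.500, -0.500)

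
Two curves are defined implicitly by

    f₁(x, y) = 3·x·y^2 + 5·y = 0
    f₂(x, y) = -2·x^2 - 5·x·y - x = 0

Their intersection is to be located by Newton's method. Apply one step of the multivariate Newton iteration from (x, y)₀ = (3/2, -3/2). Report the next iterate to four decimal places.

At (3/2, -3/2): F = (2.6250, 5.2500).
Jacobian J = [[3·y^2, 6·x·y + 5], [-4·x - 5·y - 1, -5·x]].
At the point, J = [[6.7500, -8.5000], [0.5000, -7.5000]] (det J = -46.3750).
Solving J·Δ = −F gives Δ = (0.5377, 0.7358).
Then the next iterate is (x, y)₁ = (2.0377, -0.7642).

(2.0377, -0.7642)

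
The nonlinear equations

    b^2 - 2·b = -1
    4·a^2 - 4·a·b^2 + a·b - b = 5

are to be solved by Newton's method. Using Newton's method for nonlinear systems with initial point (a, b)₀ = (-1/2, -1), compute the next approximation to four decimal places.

At (-1/2, -1): F = (4.0000, -0.5000).
Jacobian J = [[0, 2·b - 2], [8·a - 4·b^2 + b, -8·a·b + a - 1]].
At the point, J = [[0.0000, -4.0000], [-9.0000, -5.5000]] (det J = -36.0000).
Solving J·Δ = −F gives Δ = (-0.6667, 1.0000).
Then the next iterate is (a, b)₁ = (-1.1667, 0.0000).

(-1.1667, 0.0000)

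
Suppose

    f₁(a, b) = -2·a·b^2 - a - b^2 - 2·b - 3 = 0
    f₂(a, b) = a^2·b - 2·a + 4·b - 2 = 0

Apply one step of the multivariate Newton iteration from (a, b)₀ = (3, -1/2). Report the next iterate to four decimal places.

(5.7727, 1.6818)

At (3, -1/2): F = (-6.7500, -14.5000).
Jacobian J = [[-2·b^2 - 1, -4·a·b - 2·b - 2], [2·a·b - 2, a^2 + 4]].
At the point, J = [[-1.5000, 5.0000], [-5.0000, 13.0000]] (det J = 5.5000).
Solving J·Δ = −F gives Δ = (2.7727, 2.1818).
Then the next iterate is (a, b)₁ = (5.7727, 1.6818).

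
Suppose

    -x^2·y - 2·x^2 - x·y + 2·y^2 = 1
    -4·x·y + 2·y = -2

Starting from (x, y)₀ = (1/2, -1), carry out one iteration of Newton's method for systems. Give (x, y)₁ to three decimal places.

At (1/2, -1): F = (1.250, 2.000).
Jacobian J = [[-2·x·y - 4·x - y, -x^2 - x + 4·y], [-4·y, -4·x + 2]].
At the point, J = [[0.000, -4.750], [4.000, 0.000]] (det J = 19.000).
Solving J·Δ = −F gives Δ = (-0.500, 0.263).
Then the next iterate is (x, y)₁ = (0.000, -0.737).

(0.000, -0.737)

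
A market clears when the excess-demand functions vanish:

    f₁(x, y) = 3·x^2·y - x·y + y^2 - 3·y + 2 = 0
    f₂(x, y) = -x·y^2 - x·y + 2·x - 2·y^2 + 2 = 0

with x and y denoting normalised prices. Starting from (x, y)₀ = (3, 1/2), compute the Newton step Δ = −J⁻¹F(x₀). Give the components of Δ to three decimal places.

(-2.277, 0.300)

At (3, 1/2): F = (12.750, 5.250).
Jacobian J = [[6·x·y - y, 3·x^2 - x + 2·y - 3], [-y^2 - y + 2, -2·x·y - x - 4·y]].
At the point, J = [[8.500, 22.000], [1.250, -8.000]] (det J = -95.500).
Solving J·Δ = −F gives Δ = (-2.277, 0.300).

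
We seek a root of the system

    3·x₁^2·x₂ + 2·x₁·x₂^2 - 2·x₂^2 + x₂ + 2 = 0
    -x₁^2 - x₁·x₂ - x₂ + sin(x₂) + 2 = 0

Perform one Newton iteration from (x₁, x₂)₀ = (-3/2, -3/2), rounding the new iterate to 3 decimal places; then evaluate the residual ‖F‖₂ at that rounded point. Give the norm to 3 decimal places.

At (-3/2, -3/2): F = (-20.875, -1.99749).
Jacobian J = [[6·x₁·x₂ + 2·x₂^2, 3·x₁^2 + 4·x₁·x₂ - 4·x₂ + 1], [-2·x₁ - x₂, -x₁ + cos(x₂) - 1]].
At the point, J = [[18.000, 22.750], [4.500, 0.57074]] (det J = -92.10173).
Solving J·Δ = −F gives Δ = (0.364, 0.630).
Then the next iterate is (x₁, x₂)₁ = (-1.136, -0.870).
Re-evaluating at (-1.136, -0.870): F = (-5.47167, -0.17314), so ‖F‖₂ = 5.474.

5.474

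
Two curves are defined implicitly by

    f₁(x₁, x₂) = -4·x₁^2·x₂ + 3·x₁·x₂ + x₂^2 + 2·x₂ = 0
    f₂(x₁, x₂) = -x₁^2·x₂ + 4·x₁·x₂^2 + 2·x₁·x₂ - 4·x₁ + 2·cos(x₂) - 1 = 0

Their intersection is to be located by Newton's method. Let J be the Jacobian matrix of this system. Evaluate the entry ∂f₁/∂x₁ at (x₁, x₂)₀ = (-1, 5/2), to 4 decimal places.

27.5000

∂f₁/∂x₁ = -8·x₁·x₂ + 3·x₂.
At (-1, 5/2) this is 27.5000.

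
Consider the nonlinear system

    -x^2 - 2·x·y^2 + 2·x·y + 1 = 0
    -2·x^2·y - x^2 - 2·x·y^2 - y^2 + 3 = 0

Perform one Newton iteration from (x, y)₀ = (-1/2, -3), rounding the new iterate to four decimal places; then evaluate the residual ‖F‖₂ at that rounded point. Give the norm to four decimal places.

At (-1/2, -3): F = (12.7500, 4.2500).
Jacobian J = [[-2·x - 2·y^2 + 2·y, -4·x·y + 2·x], [-4·x·y - 2·x - 2·y^2, -2·x^2 - 4·x·y - 2·y]].
At the point, J = [[-23.0000, -7.0000], [-23.0000, -0.5000]] (det J = -149.5000).
Solving J·Δ = −F gives Δ = (0.1564, 1.3077).
Then the next iterate is (x, y)₁ = (-0.3436, -1.6923).
Re-evaluating at (-0.3436, -1.6923): F = (4.012945, 2.385707), so ‖F‖₂ = 4.6685.

4.6685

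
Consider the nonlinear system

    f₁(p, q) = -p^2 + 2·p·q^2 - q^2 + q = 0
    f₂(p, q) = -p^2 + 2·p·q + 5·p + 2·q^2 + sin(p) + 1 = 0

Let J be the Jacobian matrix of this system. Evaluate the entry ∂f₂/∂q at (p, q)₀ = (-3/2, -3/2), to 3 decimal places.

∂f₂/∂q = 2·p + 4·q.
At (-3/2, -3/2) this is -9.000.

-9.000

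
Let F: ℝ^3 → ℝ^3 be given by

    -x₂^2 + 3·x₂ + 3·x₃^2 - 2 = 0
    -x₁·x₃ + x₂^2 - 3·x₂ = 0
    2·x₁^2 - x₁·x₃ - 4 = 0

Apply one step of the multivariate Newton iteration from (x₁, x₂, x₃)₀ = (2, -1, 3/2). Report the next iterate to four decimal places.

At (2, -1, 3/2): F = (0.7500, 1.0000, 1.0000).
Jacobian J = [[0, -2·x₂ + 3, 6·x₃], [-x₃, 2·x₂ - 3, -x₁], [4·x₁ - x₃, 0, -x₁]].
At the point, J = [[0.0000, 5.0000, 9.0000], [-1.5000, -5.0000, -2.0000], [6.5000, 0.0000, -2.0000]] (det J = 212.5000).
Solving J·Δ = −F gives Δ = (-0.2471, 0.3953, -0.3029).
Then the next iterate is (x₁, x₂, x₃)₁ = (1.7529, -0.6047, 1.1971).

(1.7529, -0.6047, 1.1971)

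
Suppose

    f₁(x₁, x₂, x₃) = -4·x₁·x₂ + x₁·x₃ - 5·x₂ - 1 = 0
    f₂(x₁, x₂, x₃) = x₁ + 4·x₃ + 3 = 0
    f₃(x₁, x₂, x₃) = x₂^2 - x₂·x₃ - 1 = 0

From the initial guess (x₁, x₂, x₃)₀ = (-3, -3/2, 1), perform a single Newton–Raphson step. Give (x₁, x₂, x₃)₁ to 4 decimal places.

(-1.6872, -1.3106, -0.3282)

At (-3, -3/2, 1): F = (-14.5000, 4.0000, 2.7500).
Jacobian J = [[-4·x₂ + x₃, -4·x₁ - 5, x₁], [1, 0, 4], [0, 2·x₂ - x₃, -x₂]].
At the point, J = [[7.0000, 7.0000, -3.0000], [1.0000, 0.0000, 4.0000], [0.0000, -4.0000, 1.5000]] (det J = 113.5000).
Solving J·Δ = −F gives Δ = (1.3128, 0.1894, -1.3282).
Then the next iterate is (x₁, x₂, x₃)₁ = (-1.6872, -1.3106, -0.3282).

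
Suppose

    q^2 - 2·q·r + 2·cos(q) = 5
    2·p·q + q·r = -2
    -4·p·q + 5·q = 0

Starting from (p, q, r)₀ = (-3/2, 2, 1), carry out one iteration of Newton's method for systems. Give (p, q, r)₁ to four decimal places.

At (-3/2, 2, 1): F = (-5.832294, -2.0000, 22.0000).
Jacobian J = [[0, 2·q - 2·r - 2·sin(q), -2·q], [2·q, 2·p + r, q], [-4·q, -4·p + 5, 0]].
At the point, J = [[0.0000, 0.181405, -4.0000], [4.0000, -2.0000, 2.0000], [-8.0000, 11.0000, 0.0000]] (det J = -114.902482).
Solving J·Δ = −F gives Δ = (0.4203, -1.6943, -1.5349).
Then the next iterate is (p, q, r)₁ = (-1.0797, 0.3057, -0.5349).

(-1.0797, 0.3057, -0.5349)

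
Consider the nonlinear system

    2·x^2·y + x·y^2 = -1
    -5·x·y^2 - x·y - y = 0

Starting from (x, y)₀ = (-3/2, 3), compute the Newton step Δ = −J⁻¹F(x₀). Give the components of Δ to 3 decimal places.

At (-3/2, 3): F = (1.000, 69.000).
Jacobian J = [[4·x·y + y^2, 2·x^2 + 2·x·y], [-5·y^2 - y, -10·x·y - x - 1]].
At the point, J = [[-9.000, -4.500], [-48.000, 45.500]] (det J = -625.500).
Solving J·Δ = −F gives Δ = (0.569, -0.916).

(0.569, -0.916)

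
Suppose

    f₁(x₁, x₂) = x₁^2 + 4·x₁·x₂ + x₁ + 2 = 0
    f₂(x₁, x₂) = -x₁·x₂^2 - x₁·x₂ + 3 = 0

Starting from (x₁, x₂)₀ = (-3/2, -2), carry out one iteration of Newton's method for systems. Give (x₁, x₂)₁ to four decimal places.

At (-3/2, -2): F = (14.7500, 6.0000).
Jacobian J = [[2·x₁ + 4·x₂ + 1, 4·x₁], [-x₂^2 - x₂, -2·x₁·x₂ - x₁]].
At the point, J = [[-10.0000, -6.0000], [-2.0000, -4.5000]] (det J = 33.0000).
Solving J·Δ = −F gives Δ = (0.9205, 0.9242).
Then the next iterate is (x₁, x₂)₁ = (-0.5795, -1.0758).

(-0.5795, -1.0758)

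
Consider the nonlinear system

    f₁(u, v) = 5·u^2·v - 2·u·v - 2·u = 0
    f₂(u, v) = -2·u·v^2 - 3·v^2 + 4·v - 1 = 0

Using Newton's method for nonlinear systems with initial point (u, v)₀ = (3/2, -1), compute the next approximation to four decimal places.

(1.1007, -0.3624)

At (3/2, -1): F = (-11.2500, -11.0000).
Jacobian J = [[10·u·v - 2·v - 2, 5·u^2 - 2·u], [-2·v^2, -4·u·v - 6·v + 4]].
At the point, J = [[-15.0000, 8.2500], [-2.0000, 16.0000]] (det J = -223.5000).
Solving J·Δ = −F gives Δ = (-0.3993, 0.6376).
Then the next iterate is (u, v)₁ = (1.1007, -0.3624).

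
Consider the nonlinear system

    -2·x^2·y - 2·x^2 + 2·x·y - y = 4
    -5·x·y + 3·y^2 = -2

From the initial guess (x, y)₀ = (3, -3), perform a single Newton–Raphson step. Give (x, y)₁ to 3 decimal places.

(4.005, -0.301)

At (3, -3): F = (17.000, 74.000).
Jacobian J = [[-4·x·y - 4·x + 2·y, -2·x^2 + 2·x - 1], [-5·y, -5·x + 6·y]].
At the point, J = [[18.000, -13.000], [15.000, -33.000]] (det J = -399.000).
Solving J·Δ = −F gives Δ = (1.005, 2.699).
Then the next iterate is (x, y)₁ = (4.005, -0.301).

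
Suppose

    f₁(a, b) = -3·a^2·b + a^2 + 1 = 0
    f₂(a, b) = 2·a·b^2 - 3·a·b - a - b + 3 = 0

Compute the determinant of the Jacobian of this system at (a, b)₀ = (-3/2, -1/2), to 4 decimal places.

-42.0000

J = [[-6·a·b + 2·a, -3·a^2], [2·b^2 - 3·b - 1, 4·a·b - 3·a - 1]].
At the point, J = [[-7.5000, -6.7500], [1.0000, 6.5000]].
det J = -42.0000.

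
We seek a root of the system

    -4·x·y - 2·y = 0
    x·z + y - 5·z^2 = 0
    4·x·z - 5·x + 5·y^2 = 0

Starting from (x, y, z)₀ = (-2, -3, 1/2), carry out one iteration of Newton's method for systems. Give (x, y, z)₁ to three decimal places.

(-1.380, -1.241, 0.046)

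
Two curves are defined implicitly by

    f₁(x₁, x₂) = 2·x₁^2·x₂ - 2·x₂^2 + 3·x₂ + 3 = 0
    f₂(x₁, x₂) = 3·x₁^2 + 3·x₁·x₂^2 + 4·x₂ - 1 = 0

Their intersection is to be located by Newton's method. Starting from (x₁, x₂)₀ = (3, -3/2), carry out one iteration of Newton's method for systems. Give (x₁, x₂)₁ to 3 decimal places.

(1.711, -1.137)

At (3, -3/2): F = (-33.000, 40.250).
Jacobian J = [[4·x₁·x₂, 2·x₁^2 - 4·x₂ + 3], [6·x₁ + 3·x₂^2, 6·x₁·x₂ + 4]].
At the point, J = [[-18.000, 27.000], [24.750, -23.000]] (det J = -254.250).
Solving J·Δ = −F gives Δ = (-1.289, 0.363).
Then the next iterate is (x₁, x₂)₁ = (1.711, -1.137).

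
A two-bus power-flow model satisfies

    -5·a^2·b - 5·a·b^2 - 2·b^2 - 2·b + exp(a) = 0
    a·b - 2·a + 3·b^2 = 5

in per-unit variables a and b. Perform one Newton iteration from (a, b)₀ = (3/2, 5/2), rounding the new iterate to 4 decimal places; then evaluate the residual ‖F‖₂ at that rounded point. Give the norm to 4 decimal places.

At (3/2, 5/2): F = (-88.018311, 14.5000).
Jacobian J = [[-10·a·b - 5·b^2 + exp(a), -5·a^2 - 10·a·b - 4·b - 2], [b - 2, a + 6·b]].
At the point, J = [[-64.268311, -60.7500], [0.5000, 16.5000]] (det J = -1030.052130).
Solving J·Δ = −F gives Δ = (-0.5548, -0.8620).
Then the next iterate is (a, b)₁ = (0.9452, 1.6380).
Re-evaluating at (0.9452, 1.6380): F = (-26.065797, 2.706970), so ‖F‖₂ = 26.2060.

26.2060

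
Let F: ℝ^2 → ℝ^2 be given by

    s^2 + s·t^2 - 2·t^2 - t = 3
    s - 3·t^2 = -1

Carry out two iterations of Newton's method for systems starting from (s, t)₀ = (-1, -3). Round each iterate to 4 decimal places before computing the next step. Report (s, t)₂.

At (-1, -3): F = (-26.0000, -27.0000).
Jacobian J = [[2·s + t^2, 2·s·t - 4·t - 1], [1, -6·t]].
At the point, J = [[7.0000, 17.0000], [1.0000, 18.0000]] (det J = 109.0000).
Solving J·Δ = −F gives Δ = (0.0826, 1.4954).
Then the next iterate is (s, t)₁ = (-0.9174, -1.5046).
Round to (-0.9174, -1.5046) and repeat: F = (-7.258249, -6.708863), J = [[0.429021, 7.779040], [1.0000, 9.0276]].
Δ = (-3.4142, 1.1214), so (s, t)₂ = (-4.3316, -0.3832).

(-4.3316, -0.3832)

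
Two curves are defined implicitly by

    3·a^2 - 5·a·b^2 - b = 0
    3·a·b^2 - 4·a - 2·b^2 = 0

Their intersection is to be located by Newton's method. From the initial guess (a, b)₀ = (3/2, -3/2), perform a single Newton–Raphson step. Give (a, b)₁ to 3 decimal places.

(3.222, -0.919)

At (3/2, -3/2): F = (-8.625, -0.375).
Jacobian J = [[6·a - 5·b^2, -10·a·b - 1], [3·b^2 - 4, 6·a·b - 4·b]].
At the point, J = [[-2.250, 21.500], [2.750, -7.500]] (det J = -42.250).
Solving J·Δ = −F gives Δ = (1.722, 0.581).
Then the next iterate is (a, b)₁ = (3.222, -0.919).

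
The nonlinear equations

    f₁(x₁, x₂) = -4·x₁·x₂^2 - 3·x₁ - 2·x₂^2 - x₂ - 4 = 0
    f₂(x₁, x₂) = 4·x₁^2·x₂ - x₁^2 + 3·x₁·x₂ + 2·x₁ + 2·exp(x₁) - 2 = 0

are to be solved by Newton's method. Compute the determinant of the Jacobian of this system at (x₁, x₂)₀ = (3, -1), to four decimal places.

-562.6190

J = [[-4·x₂^2 - 3, -8·x₁·x₂ - 4·x₂ - 1], [8·x₁·x₂ - 2·x₁ + 3·x₂ + 2·exp(x₁) + 2, 4·x₁^2 + 3·x₁]].
At the point, J = [[-7.0000, 27.0000], [9.171074, 45.0000]].
det J = -562.6190.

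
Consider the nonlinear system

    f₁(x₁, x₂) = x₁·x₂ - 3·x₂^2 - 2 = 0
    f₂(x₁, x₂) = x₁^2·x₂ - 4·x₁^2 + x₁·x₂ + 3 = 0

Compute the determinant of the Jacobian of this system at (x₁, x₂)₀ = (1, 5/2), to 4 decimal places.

-2.0000

J = [[x₂, x₁ - 6·x₂], [2·x₁·x₂ - 8·x₁ + x₂, x₁^2 + x₁]].
At the point, J = [[2.5000, -14.0000], [-0.5000, 2.0000]].
det J = -2.0000.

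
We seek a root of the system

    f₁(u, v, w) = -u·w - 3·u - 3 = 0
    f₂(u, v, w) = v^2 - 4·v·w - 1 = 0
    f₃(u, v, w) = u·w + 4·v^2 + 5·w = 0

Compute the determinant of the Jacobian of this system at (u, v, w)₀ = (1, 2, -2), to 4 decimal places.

J = [[-w - 3, 0, -u], [0, 2·v - 4·w, -4·v], [w, 8·v, u + 5]].
At the point, J = [[-1.0000, 0.0000, -1.0000], [0.0000, 12.0000, -8.0000], [-2.0000, 16.0000, 6.0000]].
det J = -224.0000.

-224.0000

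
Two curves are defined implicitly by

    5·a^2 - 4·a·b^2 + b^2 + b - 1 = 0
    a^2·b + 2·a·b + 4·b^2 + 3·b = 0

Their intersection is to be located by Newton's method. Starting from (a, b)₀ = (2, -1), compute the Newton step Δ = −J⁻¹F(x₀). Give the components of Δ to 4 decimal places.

(-1.0000, 0.3333)

At (2, -1): F = (11.0000, -7.0000).
Jacobian J = [[10·a - 4·b^2, -8·a·b + 2·b + 1], [2·a·b + 2·b, a^2 + 2·a + 8·b + 3]].
At the point, J = [[16.0000, 15.0000], [-6.0000, 3.0000]] (det J = 138.0000).
Solving J·Δ = −F gives Δ = (-1.0000, 0.3333).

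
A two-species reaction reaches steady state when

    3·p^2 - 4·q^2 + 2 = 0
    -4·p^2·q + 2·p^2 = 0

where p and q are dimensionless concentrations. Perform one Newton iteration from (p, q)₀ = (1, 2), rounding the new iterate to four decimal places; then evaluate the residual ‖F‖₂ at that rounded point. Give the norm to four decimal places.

2.7957

At (1, 2): F = (-11.0000, -6.0000).
Jacobian J = [[6·p, -8·q], [-8·p·q + 4·p, -4·p^2]].
At the point, J = [[6.0000, -16.0000], [-12.0000, -4.0000]] (det J = -216.0000).
Solving J·Δ = −F gives Δ = (-0.2407, -0.7778).
Then the next iterate is (p, q)₁ = (0.7593, 1.2222).
Re-evaluating at (0.7593, 1.2222): F = (-2.245482, -1.665499), so ‖F‖₂ = 2.7957.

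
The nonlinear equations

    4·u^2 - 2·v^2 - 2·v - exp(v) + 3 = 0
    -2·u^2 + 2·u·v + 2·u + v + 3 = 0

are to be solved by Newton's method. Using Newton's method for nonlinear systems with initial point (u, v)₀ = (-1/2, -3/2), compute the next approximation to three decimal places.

At (-1/2, -3/2): F = (2.27687, 1.500).
Jacobian J = [[8·u, -4·v - exp(v) - 2], [-4·u + 2·v + 2, 2·u + 1]].
At the point, J = [[-4.000, 3.77687], [1.000, 0.000]] (det J = -3.77687).
Solving J·Δ = −F gives Δ = (-1.500, -2.191).
Then the next iterate is (u, v)₁ = (-2.000, -3.691).

(-2.000, -3.691)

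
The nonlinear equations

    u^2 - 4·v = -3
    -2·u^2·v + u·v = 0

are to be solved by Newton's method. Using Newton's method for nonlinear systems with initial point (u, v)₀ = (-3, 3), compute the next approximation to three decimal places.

(-2.106, 1.660)

At (-3, 3): F = (0.000, -63.000).
Jacobian J = [[2·u, -4], [-4·u·v + v, -2·u^2 + u]].
At the point, J = [[-6.000, -4.000], [39.000, -21.000]] (det J = 282.000).
Solving J·Δ = −F gives Δ = (0.894, -1.340).
Then the next iterate is (u, v)₁ = (-2.106, 1.660).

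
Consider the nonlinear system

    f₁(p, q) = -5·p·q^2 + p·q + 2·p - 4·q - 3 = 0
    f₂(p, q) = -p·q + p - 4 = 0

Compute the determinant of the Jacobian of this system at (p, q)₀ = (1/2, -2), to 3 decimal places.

-9.500

J = [[-5·q^2 + q + 2, -10·p·q + p - 4], [-q + 1, -p]].
At the point, J = [[-20.000, 6.500], [3.000, -0.500]].
det J = -9.500.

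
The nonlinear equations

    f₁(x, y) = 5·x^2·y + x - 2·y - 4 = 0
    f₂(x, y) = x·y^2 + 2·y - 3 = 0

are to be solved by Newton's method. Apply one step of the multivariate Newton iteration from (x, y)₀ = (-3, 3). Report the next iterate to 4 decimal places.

(-2.1128, 1.9990)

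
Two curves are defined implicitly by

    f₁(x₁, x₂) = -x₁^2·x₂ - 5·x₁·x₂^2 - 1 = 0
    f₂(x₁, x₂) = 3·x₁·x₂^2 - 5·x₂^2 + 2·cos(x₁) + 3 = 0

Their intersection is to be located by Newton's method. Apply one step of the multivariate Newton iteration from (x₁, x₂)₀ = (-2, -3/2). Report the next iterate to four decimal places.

(-1.4973, -0.9462)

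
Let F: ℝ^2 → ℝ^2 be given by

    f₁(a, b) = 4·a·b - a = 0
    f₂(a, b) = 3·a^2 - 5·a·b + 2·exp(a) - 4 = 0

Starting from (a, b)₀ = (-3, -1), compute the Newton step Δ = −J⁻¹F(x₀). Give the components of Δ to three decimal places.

At (-3, -1): F = (15.000, 8.09957).
Jacobian J = [[4·b - 1, 4·a], [6·a - 5·b + 2·exp(a), -5·a]].
At the point, J = [[-5.000, -12.000], [-12.90043, 15.000]] (det J = -229.80511).
Solving J·Δ = −F gives Δ = (1.402, 0.666).

(1.402, 0.666)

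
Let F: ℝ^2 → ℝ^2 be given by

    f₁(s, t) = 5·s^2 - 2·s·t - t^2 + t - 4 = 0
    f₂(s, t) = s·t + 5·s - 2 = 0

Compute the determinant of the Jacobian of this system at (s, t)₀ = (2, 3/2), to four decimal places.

73.0000

J = [[10·s - 2·t, -2·s - 2·t + 1], [t + 5, s]].
At the point, J = [[17.0000, -6.0000], [6.5000, 2.0000]].
det J = 73.0000.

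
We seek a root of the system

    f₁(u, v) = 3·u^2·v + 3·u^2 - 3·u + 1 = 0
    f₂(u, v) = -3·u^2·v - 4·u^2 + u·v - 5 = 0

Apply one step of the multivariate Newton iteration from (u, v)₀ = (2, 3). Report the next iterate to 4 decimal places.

At (2, 3): F = (43.0000, -51.0000).
Jacobian J = [[6·u·v + 6·u - 3, 3·u^2], [-6·u·v - 8·u + v, -3·u^2 + u]].
At the point, J = [[45.0000, 12.0000], [-49.0000, -10.0000]] (det J = 138.0000).
Solving J·Δ = −F gives Δ = (-1.3188, 1.3623).
Then the next iterate is (u, v)₁ = (0.6812, 4.3623).

(0.6812, 4.3623)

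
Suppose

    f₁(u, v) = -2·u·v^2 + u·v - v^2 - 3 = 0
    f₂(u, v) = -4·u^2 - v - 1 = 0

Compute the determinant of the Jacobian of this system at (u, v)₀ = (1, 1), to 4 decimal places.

-39.0000

J = [[-2·v^2 + v, -4·u·v + u - 2·v], [-8·u, -1]].
At the point, J = [[-1.0000, -5.0000], [-8.0000, -1.0000]].
det J = -39.0000.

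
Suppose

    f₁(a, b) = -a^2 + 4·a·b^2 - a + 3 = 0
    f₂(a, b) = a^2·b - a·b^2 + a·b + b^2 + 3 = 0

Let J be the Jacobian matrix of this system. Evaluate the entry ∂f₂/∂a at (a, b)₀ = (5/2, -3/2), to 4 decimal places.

∂f₂/∂a = 2·a·b - b^2 + b.
At (5/2, -3/2) this is -11.2500.

-11.2500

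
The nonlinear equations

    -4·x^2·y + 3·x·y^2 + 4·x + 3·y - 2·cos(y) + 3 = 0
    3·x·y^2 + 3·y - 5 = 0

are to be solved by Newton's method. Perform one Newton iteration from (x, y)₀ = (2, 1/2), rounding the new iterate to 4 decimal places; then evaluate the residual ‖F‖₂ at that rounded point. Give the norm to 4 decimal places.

At (2, 1/2): F = (4.244835, -2.0000).
Jacobian J = [[-8·x·y + 3·y^2 + 4, -4·x^2 + 6·x·y + 2·sin(y) + 3], [3·y^2, 6·x·y + 3]].
At the point, J = [[-3.2500, -6.041149], [0.7500, 9.0000]] (det J = -24.719138).
Solving J·Δ = −F gives Δ = (1.0567, 0.1342).
Then the next iterate is (x, y)₁ = (3.0567, 0.6342).
Re-evaluating at (3.0567, 0.6342): F = (-4.495764, 0.590903), so ‖F‖₂ = 4.5344.

4.5344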